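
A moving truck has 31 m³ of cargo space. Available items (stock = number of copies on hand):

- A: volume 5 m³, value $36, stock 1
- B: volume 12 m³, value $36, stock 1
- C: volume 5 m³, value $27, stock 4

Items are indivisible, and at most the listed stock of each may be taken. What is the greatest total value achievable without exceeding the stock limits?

$144

Best selections within volume 31 and stock limits:
- 1×A + 4×C: volume 25, value 144
- 1×A + 1×B + 2×C: volume 27, value 126
Best: $144.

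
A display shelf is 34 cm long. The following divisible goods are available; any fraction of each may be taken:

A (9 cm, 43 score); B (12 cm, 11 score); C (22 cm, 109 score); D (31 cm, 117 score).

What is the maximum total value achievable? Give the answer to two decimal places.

163.32

Take in order of value per unit:
- C (109/22 per unit): all 22 → value 109, running total 109.00
- A (43/9 per unit): all 9 → value 43, running total 152.00
- D (117/31 per unit): 3 of 31 → value 3×117/31 = 11.3226, running total 163.32
Total 163.32.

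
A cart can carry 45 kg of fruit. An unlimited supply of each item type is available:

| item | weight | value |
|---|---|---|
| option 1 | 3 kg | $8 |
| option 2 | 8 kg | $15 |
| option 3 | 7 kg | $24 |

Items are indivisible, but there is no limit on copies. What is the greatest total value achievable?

$152

Best value-per-unit is option 3 at 24/7; filling with it alone gives 6×24 = 144.
Optimal mix: 1×option 1 + 6×option 3 → weight 45, value 152.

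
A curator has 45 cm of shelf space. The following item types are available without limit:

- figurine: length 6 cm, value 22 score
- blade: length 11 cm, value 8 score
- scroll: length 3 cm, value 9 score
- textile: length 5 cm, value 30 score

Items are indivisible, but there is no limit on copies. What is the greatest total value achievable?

Best value-per-unit is textile at 30/5, and filling with it alone uses length 9×5=45. No mix of the others beats 9×30 = 270.

270 score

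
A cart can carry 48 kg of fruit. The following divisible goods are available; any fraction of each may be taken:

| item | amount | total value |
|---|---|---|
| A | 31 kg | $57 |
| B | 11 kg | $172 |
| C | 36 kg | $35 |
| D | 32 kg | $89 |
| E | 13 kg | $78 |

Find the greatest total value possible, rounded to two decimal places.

316.75

Take in order of value per unit:
- B (172/11 per unit): all 11 → value 172, running total 172.00
- E (78/13 per unit): all 13 → value 78, running total 250.00
- D (89/32 per unit): 24 of 32 → value 24×89/32 = 66.7500, running total 316.75
Total 316.75.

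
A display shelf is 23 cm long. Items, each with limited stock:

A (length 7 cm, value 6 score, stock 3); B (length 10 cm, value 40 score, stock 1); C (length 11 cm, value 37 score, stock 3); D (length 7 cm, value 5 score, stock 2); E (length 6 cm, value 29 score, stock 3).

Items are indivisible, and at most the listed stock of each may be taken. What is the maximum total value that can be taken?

98 score

Top feasible selections:
- 1×B + 2×E: length 22, value 98
- 1×C + 2×E: length 23, value 95
Best: 98 score.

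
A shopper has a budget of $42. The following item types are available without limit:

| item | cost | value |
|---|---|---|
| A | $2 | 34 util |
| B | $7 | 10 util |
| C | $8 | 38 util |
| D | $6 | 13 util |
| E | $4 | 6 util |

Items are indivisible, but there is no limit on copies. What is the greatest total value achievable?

Best value-per-unit is A at 34/2, and filling with it alone uses cost 21×2=42. No mix of the others beats 21×34 = 714.

714 util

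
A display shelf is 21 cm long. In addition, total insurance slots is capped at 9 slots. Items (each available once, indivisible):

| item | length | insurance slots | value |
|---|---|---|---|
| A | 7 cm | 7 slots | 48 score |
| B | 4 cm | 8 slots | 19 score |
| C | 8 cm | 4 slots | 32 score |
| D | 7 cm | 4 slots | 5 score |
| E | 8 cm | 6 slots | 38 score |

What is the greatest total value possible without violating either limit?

48 score

Feasible sets respecting both limits:
- A: length 7, insurance slots 7, value 48
- E: length 8, insurance slots 6, value 38
- C+D: length 15, insurance slots 8, value 37
- C: length 8, insurance slots 4, value 32
Best: 48 score.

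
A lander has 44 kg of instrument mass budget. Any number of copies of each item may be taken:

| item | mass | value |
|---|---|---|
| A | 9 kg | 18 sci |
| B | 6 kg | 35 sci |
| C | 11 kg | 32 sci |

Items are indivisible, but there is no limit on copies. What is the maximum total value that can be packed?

245 sci

Best value-per-unit is B at 35/6, and filling with it alone uses mass 7×6=42. No mix of the others beats 7×35 = 245.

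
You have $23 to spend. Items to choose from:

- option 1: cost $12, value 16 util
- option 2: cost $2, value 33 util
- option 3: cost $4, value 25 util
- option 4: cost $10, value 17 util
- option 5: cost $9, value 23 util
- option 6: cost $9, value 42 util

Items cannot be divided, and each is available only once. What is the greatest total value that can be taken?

100 util

Check high-value combinations within $23:
- option 2+option 3+option 6: cost 2+4+9=15, value 33+25+42=100
- option 2+option 5+option 6: cost 2+9+9=20, value 33+23+42=98
- option 2+option 4+option 6: cost 2+10+9=21, value 33+17+42=92
Best: 100 util.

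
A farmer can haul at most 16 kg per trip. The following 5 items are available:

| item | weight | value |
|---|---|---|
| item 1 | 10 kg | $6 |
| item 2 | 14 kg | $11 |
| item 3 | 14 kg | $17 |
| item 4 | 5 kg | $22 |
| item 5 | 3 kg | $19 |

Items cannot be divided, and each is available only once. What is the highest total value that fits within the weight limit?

$41

Check high-value combinations within 16 kg:
- item 4+item 5: weight 5+3=8, value 22+19=41
- item 1+item 4: weight 10+5=15, value 6+22=28
- item 1+item 5: weight 10+3=13, value 6+19=25
Best: $41.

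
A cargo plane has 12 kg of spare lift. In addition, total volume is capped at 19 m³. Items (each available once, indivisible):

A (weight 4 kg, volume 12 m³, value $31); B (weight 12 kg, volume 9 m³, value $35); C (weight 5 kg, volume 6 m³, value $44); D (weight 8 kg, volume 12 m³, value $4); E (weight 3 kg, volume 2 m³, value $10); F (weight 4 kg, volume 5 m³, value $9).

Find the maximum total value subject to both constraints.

$75

Feasible sets respecting both limits:
- A+C: weight 9, volume 18, value 75
- C+E+F: weight 12, volume 13, value 63
- C+E: weight 8, volume 8, value 54
Best: $75.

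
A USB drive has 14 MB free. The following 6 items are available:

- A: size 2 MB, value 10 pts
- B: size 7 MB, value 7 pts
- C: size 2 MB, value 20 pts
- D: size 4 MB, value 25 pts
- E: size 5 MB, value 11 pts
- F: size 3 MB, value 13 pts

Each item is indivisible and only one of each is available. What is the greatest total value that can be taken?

This is a 0/1 knapsack; check combinations near the capacity.
- C+D+E+F: size 2+4+5+3=14, value 20+25+11+13=69
- A+C+D+F: size 2+2+4+3=11, value 10+20+25+13=68
- A+C+D+E: size 2+2+4+5=13, value 10+20+25+11=66
- A+D+E+F: size 2+4+5+3=14, value 10+25+11+13=59
- C+D+F: size 2+4+3=9, value 20+25+13=58
Best: 69 pts.

69 pts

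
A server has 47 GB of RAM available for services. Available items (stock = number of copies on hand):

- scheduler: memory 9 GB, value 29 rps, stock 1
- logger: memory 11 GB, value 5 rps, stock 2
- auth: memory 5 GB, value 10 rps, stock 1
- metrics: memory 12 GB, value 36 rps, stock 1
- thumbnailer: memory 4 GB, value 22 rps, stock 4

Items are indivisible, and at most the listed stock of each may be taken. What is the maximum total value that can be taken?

163 rps

Top feasible selections:
- 1×scheduler + 1×auth + 1×metrics + 4×thumbnailer: memory 42, value 163
- 1×scheduler + 1×metrics + 4×thumbnailer: memory 37, value 153
- 1×scheduler + 1×auth + 1×metrics + 3×thumbnailer: memory 38, value 141
- 1×logger + 1×auth + 1×metrics + 4×thumbnailer: memory 44, value 139
Best: 163 rps.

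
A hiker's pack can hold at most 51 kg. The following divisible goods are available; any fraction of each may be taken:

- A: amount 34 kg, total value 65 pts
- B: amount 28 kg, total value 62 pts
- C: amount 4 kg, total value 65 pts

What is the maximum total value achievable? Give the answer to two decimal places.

163.32

Take in order of value per unit:
- C (65/4 per unit): all 4 → value 65, running total 65.00
- B (62/28 per unit): all 28 → value 62, running total 127.00
- A (65/34 per unit): 19 of 34 → value 19×65/34 = 36.3235, running total 163.32
Total 163.32.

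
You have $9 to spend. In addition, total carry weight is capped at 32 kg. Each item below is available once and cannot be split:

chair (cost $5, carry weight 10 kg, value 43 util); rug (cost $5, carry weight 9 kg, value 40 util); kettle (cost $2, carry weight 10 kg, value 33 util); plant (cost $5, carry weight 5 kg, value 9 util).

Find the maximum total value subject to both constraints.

76 util

Feasible sets respecting both limits:
- chair+kettle: cost 7, carry weight 20, value 76
- rug+kettle: cost 7, carry weight 19, value 73
- chair: cost 5, carry weight 10, value 43
- kettle+plant: cost 7, carry weight 15, value 42
Best: 76 util.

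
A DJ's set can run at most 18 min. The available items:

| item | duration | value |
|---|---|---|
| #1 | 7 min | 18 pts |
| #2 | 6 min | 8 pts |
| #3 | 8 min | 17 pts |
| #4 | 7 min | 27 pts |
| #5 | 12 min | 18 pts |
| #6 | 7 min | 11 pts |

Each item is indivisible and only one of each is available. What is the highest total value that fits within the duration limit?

45 pts

Check high-value combinations within 18 min:
- #1+#4: duration 7+7=14, value 18+27=45
- #3+#4: duration 8+7=15, value 17+27=44
- #4+#6: duration 7+7=14, value 27+11=38
Best: 45 pts.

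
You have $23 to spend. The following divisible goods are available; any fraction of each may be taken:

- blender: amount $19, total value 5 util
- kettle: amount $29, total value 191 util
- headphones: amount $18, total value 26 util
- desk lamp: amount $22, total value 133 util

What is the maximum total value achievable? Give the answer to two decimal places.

Take in order of value per unit:
- kettle (191/29 per unit): 23 of 29 → value 23×191/29 = 151.4828, running total 151.48
Total 151.48.

151.48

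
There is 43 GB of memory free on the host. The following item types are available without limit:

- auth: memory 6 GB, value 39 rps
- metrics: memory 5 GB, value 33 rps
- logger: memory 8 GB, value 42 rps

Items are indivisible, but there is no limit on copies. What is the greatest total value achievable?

282 rps

Best value-per-unit is metrics at 33/5; filling with it alone gives 8×33 = 264.
Optimal mix: 3×auth + 5×metrics → memory 43, value 282.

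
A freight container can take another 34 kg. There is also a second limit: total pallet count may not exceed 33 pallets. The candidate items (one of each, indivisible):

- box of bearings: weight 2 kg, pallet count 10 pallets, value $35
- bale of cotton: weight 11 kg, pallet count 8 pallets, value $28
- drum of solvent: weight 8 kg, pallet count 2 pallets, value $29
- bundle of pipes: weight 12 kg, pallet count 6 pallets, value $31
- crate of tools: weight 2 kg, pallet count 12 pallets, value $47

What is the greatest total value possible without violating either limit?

Feasible sets respecting both limits:
- box of bearings+drum of solvent+bundle of pipes+crate of tools: weight 24, pallet count 30, value 142
- box of bearings+bale of cotton+drum of solvent+crate of tools: weight 23, pallet count 32, value 139
- bale of cotton+drum of solvent+bundle of pipes+crate of tools: weight 33, pallet count 28, value 135
Best: $142.

$142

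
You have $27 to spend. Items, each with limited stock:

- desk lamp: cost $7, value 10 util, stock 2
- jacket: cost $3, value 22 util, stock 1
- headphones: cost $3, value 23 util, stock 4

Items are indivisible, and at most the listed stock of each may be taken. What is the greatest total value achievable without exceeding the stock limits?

Best selections within cost 27 and stock limits:
- 1×desk lamp + 1×jacket + 4×headphones: cost 22, value 124
- 1×jacket + 4×headphones: cost 15, value 114
- 2×desk lamp + 4×headphones: cost 26, value 112
- 2×desk lamp + 1×jacket + 3×headphones: cost 26, value 111
Best: 124 util.

124 util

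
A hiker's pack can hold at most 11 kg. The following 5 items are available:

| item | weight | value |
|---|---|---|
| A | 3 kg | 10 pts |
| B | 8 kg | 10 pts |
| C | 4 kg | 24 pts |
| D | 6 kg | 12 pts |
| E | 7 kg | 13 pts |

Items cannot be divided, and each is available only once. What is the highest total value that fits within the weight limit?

Check high-value combinations within 11 kg:
- C+E: weight 4+7=11, value 24+13=37
- C+D: weight 4+6=10, value 24+12=36
- A+C: weight 3+4=7, value 10+24=34
- C: weight 4, value 24
- A+E: weight 3+7=10, value 10+13=23
Best: 37 pts.

37 pts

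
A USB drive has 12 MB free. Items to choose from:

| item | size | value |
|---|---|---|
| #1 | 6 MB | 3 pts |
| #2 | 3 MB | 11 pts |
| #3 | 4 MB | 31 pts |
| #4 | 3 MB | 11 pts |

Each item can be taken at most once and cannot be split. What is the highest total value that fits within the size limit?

53 pts

Check high-value combinations within 12 MB:
- #2+#3+#4: size 3+4+3=10, value 11+31+11=53
- #2+#3: size 3+4=7, value 11+31=42
- #3+#4: size 4+3=7, value 31+11=42
- #1+#3: size 6+4=10, value 3+31=34
- #3: size 4, value 31
Best: 53 pts.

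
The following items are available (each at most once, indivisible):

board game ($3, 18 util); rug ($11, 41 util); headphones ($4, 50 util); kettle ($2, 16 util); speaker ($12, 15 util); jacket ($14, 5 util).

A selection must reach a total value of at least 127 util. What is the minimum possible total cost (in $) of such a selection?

32

Subsets with value ≥ 127, sorted by total cost:
- board game+rug+headphones+kettle+speaker: cost 32, value 140
- board game+rug+headphones+kettle+jacket: cost 34, value 130
- rug+headphones+kettle+speaker+jacket: cost 43, value 127
Minimum cost: 32 $.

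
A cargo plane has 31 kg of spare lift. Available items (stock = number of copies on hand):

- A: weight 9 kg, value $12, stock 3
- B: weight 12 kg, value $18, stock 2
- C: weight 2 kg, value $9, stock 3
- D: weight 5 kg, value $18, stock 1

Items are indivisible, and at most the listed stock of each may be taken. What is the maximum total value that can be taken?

Best selections within weight 31 and stock limits:
- 2×A + 3×C + 1×D: weight 29, value 69
- 1×A + 1×B + 2×C + 1×D: weight 30, value 66
- 1×B + 3×C + 1×D: weight 23, value 63
Best: $69.

$69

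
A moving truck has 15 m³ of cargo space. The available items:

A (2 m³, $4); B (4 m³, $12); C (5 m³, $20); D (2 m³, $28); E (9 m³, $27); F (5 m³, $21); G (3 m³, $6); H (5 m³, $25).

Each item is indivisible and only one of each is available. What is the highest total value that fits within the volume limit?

$80

Check high-value combinations within 15 m³:
- D+F+G+H: volume 2+5+3+5=15, value 28+21+6+25=80
- C+D+G+H: volume 5+2+3+5=15, value 20+28+6+25=79
- A+D+F+H: volume 2+2+5+5=14, value 4+28+21+25=78
Best: $80.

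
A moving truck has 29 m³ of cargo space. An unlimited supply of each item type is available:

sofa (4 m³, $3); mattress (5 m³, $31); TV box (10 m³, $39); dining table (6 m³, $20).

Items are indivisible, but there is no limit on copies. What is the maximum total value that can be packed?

Best value-per-unit is mattress at 31/5; filling with it alone gives 5×31 = 155.
Optimal mix: 1×sofa + 5×mattress → volume 29, value 158.

$158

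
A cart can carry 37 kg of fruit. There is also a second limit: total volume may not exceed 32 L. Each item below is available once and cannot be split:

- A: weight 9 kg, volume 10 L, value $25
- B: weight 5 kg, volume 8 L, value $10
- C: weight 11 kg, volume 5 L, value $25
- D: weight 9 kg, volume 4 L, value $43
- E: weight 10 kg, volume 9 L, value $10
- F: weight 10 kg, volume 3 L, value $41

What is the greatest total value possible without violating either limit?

Feasible sets respecting both limits:
- A+B+D+F: weight 33, volume 25, value 119
- B+C+D+F: weight 35, volume 20, value 119
- A+D+F: weight 28, volume 17, value 109
- C+D+F: weight 30, volume 12, value 109
Best: $119.

$119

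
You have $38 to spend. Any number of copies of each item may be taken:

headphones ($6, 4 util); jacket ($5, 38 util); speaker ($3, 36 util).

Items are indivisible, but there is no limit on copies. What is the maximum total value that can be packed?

Best value-per-unit is speaker at 36/3; filling with it alone gives 12×36 = 432.
Optimal mix: 1×jacket + 11×speaker → cost 38, value 434.

434 util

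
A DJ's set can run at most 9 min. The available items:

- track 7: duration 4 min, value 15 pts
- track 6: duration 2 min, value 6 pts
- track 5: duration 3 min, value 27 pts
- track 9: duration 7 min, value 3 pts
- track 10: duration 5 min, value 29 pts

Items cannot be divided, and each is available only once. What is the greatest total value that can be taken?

56 pts

Check high-value combinations within 9 min:
- track 5+track 10: duration 3+5=8, value 27+29=56
- track 7+track 6+track 5: duration 4+2+3=9, value 15+6+27=48
- track 7+track 10: duration 4+5=9, value 15+29=44
- track 7+track 5: duration 4+3=7, value 15+27=42
- track 6+track 10: duration 2+5=7, value 6+29=35
Best: 56 pts.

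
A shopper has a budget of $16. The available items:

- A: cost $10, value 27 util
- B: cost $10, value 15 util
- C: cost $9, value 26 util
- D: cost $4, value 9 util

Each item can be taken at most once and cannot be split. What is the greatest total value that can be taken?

Check high-value combinations within $16:
- A+D: cost 10+4=14, value 27+9=36
- C+D: cost 9+4=13, value 26+9=35
- A: cost 10, value 27
- C: cost 9, value 26
- B+D: cost 10+4=14, value 15+9=24
Best: 36 util.

36 util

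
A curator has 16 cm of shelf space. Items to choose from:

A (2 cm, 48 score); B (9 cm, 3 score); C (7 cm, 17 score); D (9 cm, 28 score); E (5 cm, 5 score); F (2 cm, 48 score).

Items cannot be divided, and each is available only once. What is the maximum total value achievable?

124 score

This is a 0/1 knapsack; check combinations near the capacity.
- A+D+F: length 2+9+2=13, value 48+28+48=124
- A+C+E+F: length 2+7+5+2=16, value 48+17+5+48=118
- A+C+F: length 2+7+2=11, value 48+17+48=113
- A+E+F: length 2+5+2=9, value 48+5+48=101
- A+B+F: length 2+9+2=13, value 48+3+48=99
Best: 124 score.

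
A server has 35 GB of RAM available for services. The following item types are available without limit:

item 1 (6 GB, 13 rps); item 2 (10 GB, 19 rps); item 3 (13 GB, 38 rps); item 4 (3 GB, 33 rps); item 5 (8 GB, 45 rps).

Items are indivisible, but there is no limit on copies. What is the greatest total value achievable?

Best value-per-unit is item 4 at 33/3, and filling with it alone uses memory 11×3=33. No mix of the others beats 11×33 = 363.

363 rps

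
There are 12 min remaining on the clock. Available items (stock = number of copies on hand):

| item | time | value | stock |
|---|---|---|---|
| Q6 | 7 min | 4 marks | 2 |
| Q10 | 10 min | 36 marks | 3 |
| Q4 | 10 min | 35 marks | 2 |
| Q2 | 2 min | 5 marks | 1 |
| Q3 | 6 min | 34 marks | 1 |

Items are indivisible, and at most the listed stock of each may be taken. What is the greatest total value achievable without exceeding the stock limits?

41 marks

Top feasible selections:
- 1×Q10 + 1×Q2: time 12, value 41
- 1×Q4 + 1×Q2: time 12, value 40
Best: 41 marks.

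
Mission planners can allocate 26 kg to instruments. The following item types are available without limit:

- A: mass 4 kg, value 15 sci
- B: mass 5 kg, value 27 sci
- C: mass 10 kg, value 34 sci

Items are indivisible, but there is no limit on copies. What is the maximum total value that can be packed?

135 sci

Best value-per-unit is B at 27/5, and filling with it alone uses mass 5×5=25. No mix of the others beats 5×27 = 135.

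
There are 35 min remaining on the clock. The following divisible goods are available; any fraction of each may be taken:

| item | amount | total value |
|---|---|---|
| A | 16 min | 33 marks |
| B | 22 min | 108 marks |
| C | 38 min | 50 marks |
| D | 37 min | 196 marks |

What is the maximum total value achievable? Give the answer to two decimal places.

Take in order of value per unit:
- D (196/37 per unit): 35 of 37 → value 35×196/37 = 185.4054, running total 185.41
Total 185.41.

185.41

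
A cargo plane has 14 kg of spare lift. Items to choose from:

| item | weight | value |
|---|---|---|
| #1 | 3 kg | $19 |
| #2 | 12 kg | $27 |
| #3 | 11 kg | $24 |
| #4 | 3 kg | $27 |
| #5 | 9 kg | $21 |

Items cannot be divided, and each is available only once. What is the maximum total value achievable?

$51

This is a 0/1 knapsack; check combinations near the capacity.
- #3+#4: weight 11+3=14, value 24+27=51
- #4+#5: weight 3+9=12, value 27+21=48
- #1+#4: weight 3+3=6, value 19+27=46
- #1+#3: weight 3+11=14, value 19+24=43
Best: $51.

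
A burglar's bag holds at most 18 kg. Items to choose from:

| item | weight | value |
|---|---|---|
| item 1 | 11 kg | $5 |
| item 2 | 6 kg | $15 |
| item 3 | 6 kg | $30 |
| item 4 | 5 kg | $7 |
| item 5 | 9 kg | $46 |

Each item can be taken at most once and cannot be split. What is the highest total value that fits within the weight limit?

$76

Check high-value combinations within 18 kg:
- item 3+item 5: weight 6+9=15, value 30+46=76
- item 2+item 5: weight 6+9=15, value 15+46=61
- item 4+item 5: weight 5+9=14, value 7+46=53
- item 2+item 3+item 4: weight 6+6+5=17, value 15+30+7=52
Best: $76.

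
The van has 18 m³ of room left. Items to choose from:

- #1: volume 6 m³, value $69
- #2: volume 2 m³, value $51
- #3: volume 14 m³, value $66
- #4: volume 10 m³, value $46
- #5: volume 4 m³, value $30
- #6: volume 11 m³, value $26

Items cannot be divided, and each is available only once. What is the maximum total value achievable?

$166

Check high-value combinations within 18 m³:
- #1+#2+#4: volume 6+2+10=18, value 69+51+46=166
- #1+#2+#5: volume 6+2+4=12, value 69+51+30=150
- #2+#4+#5: volume 2+10+4=16, value 51+46+30=127
- #1+#2: volume 6+2=8, value 69+51=120
- #2+#3: volume 2+14=16, value 51+66=117
Best: $166.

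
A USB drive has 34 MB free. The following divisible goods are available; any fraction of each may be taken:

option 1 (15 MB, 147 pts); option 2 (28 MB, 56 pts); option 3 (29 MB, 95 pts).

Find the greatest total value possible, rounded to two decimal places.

209.24

Take in order of value per unit:
- option 1 (147/15 per unit): all 15 → value 147, running total 147.00
- option 3 (95/29 per unit): 19 of 29 → value 19×95/29 = 62.2414, running total 209.24
Total 209.24.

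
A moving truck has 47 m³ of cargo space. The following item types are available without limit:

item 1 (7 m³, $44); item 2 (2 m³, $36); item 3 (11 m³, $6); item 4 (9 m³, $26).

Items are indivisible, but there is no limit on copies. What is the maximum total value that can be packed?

Best value-per-unit is item 2 at 36/2, and filling with it alone uses volume 23×2=46. No mix of the others beats 23×36 = 828.

$828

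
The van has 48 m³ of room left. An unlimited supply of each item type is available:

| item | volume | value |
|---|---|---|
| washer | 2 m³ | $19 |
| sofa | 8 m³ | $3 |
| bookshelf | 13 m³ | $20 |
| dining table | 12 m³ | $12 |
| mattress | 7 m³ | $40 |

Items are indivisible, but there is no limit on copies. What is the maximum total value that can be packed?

Best value-per-unit is washer at 19/2, and filling with it alone uses volume 24×2=48. No mix of the others beats 24×19 = 456.

$456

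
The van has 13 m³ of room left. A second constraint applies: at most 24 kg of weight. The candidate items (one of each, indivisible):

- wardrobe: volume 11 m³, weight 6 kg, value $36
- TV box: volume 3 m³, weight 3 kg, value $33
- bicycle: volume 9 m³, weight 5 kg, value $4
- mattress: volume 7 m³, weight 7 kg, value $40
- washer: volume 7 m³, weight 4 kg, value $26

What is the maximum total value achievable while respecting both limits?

$73

Feasible sets respecting both limits:
- TV box+mattress: volume 10, weight 10, value 73
- TV box+washer: volume 10, weight 7, value 59
- mattress: volume 7, weight 7, value 40
- TV box+bicycle: volume 12, weight 8, value 37
Best: $73.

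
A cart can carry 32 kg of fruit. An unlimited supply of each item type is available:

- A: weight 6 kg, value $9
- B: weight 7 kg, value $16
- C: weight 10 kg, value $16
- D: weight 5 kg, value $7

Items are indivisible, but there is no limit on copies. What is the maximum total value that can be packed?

$64

Best value-per-unit is B at 16/7; filling with it alone gives 4×16 = 64.
Optimal mix: 1×A + 3×B + 1×D → weight 32, value 64.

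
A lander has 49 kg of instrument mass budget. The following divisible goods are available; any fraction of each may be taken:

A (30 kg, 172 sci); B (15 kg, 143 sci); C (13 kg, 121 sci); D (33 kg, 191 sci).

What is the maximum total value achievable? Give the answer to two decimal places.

Take in order of value per unit:
- B (143/15 per unit): all 15 → value 143, running total 143.00
- C (121/13 per unit): all 13 → value 121, running total 264.00
- D (191/33 per unit): 21 of 33 → value 21×191/33 = 121.5455, running total 385.55
Total 385.55.

385.55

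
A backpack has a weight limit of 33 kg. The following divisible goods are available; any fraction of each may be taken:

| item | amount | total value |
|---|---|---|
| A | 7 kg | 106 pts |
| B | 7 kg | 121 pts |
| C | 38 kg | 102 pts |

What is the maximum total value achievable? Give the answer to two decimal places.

Take in order of value per unit:
- B (121/7 per unit): all 7 → value 121, running total 121.00
- A (106/7 per unit): all 7 → value 106, running total 227.00
- C (102/38 per unit): 19 of 38 → value 19×102/38 = 51.0000, running total 278.00
Total 278.00.

278.00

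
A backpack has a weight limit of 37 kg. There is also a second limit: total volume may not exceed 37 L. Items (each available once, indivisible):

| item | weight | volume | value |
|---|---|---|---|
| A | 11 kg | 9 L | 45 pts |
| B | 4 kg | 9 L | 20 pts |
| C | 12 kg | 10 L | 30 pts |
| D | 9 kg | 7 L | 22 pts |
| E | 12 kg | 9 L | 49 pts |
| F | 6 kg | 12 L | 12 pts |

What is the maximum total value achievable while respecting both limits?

136 pts

Feasible sets respecting both limits:
- A+B+D+E: weight 36, volume 34, value 136
- A+C+E: weight 35, volume 28, value 124
- B+C+D+E: weight 37, volume 35, value 121
Best: 136 pts.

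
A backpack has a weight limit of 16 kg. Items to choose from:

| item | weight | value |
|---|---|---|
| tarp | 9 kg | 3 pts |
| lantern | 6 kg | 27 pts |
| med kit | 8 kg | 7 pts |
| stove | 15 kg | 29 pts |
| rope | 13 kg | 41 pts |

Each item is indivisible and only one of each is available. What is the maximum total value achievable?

This is a 0/1 knapsack; check combinations near the capacity.
- rope: weight 13, value 41
- lantern+med kit: weight 6+8=14, value 27+7=34
- tarp+lantern: weight 9+6=15, value 3+27=30
- stove: weight 15, value 29
- lantern: weight 6, value 27
Best: 41 pts.

41 pts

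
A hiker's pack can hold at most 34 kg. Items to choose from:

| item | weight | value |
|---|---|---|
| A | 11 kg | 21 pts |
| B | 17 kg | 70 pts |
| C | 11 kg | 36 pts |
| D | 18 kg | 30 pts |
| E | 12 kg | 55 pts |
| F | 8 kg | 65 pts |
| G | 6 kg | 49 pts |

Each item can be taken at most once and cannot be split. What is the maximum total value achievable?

184 pts

Check high-value combinations within 34 kg:
- B+F+G: weight 17+8+6=31, value 70+65+49=184
- E+F+G: weight 12+8+6=26, value 55+65+49=169
- C+E+F: weight 11+12+8=31, value 36+55+65=156
- B+C+G: weight 17+11+6=34, value 70+36+49=155
Best: 184 pts.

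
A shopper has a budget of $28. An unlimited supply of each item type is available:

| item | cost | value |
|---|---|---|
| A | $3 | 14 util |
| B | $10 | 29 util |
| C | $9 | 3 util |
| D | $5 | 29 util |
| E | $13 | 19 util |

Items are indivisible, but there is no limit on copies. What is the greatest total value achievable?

159 util

Best value-per-unit is D at 29/5; filling with it alone gives 5×29 = 145.
Optimal mix: 1×A + 5×D → cost 28, value 159.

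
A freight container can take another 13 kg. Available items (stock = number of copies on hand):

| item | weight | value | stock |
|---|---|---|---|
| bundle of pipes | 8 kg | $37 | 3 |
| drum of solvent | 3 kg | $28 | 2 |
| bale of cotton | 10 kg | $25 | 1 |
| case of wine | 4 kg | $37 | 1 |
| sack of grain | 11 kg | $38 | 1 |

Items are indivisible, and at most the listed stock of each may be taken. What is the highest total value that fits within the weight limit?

$93

Best selections within weight 13 and stock limits:
- 2×drum of solvent + 1×case of wine: weight 10, value 93
- 1×bundle of pipes + 1×case of wine: weight 12, value 74
- 1×drum of solvent + 1×case of wine: weight 7, value 65
Best: $93.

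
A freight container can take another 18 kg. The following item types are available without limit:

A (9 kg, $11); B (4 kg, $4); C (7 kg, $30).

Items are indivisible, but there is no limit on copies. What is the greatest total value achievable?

Best value-per-unit is C at 30/7; filling with it alone gives 2×30 = 60.
Optimal mix: 1×B + 2×C → weight 18, value 64.

$64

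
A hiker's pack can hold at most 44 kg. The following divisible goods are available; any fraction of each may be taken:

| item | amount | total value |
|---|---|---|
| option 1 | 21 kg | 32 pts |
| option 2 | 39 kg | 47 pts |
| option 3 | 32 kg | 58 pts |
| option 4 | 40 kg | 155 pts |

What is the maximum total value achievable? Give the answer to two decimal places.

162.25

Take in order of value per unit:
- option 4 (155/40 per unit): all 40 → value 155, running total 155.00
- option 3 (58/32 per unit): 4 of 32 → value 4×58/32 = 7.2500, running total 162.25
Total 162.25.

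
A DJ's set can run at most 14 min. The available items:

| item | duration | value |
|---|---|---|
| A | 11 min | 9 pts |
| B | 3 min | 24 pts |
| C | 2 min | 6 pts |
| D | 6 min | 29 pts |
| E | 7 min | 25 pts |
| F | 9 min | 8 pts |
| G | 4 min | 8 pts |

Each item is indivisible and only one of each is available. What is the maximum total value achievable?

This is a 0/1 knapsack; check combinations near the capacity.
- B+D+G: duration 3+6+4=13, value 24+29+8=61
- B+C+D: duration 3+2+6=11, value 24+6+29=59
- B+E+G: duration 3+7+4=14, value 24+25+8=57
- B+C+E: duration 3+2+7=12, value 24+6+25=55
Best: 61 pts.

61 pts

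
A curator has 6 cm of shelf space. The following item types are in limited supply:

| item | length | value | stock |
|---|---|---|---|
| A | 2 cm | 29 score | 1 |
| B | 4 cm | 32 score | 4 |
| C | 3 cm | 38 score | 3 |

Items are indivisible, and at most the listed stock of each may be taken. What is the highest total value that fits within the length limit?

76 score

Top feasible selections:
- 2×C: length 6, value 76
- 1×A + 1×C: length 5, value 67
- 1×A + 1×B: length 6, value 61
Best: 76 score.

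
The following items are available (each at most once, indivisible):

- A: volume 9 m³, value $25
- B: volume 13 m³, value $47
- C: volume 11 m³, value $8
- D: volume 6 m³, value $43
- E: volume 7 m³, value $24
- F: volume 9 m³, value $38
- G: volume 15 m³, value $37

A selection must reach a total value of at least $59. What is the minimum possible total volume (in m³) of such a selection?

13

Subsets with value ≥ 59, sorted by total volume:
- D+E: volume 13, value 67
- D+F: volume 15, value 81
Minimum volume: 13 m³.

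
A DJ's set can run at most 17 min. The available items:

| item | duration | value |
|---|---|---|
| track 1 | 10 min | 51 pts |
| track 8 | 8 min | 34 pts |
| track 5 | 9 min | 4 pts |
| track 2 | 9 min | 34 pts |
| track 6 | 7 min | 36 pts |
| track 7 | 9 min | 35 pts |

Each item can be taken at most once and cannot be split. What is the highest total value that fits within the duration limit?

Check high-value combinations within 17 min:
- track 1+track 6: duration 10+7=17, value 51+36=87
- track 6+track 7: duration 7+9=16, value 36+35=71
- track 8+track 6: duration 8+7=15, value 34+36=70
- track 2+track 6: duration 9+7=16, value 34+36=70
Best: 87 pts.

87 pts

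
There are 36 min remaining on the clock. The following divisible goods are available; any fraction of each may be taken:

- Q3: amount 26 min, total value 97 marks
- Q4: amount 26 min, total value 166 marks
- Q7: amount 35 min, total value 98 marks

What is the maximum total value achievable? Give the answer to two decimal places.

203.31

Take in order of value per unit:
- Q4 (166/26 per unit): all 26 → value 166, running total 166.00
- Q3 (97/26 per unit): 10 of 26 → value 10×97/26 = 37.3077, running total 203.31
Total 203.31.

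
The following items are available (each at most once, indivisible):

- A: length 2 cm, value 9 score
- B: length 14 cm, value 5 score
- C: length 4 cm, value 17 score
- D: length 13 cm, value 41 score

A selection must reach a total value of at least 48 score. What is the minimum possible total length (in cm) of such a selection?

Subsets with value ≥ 48, sorted by total length:
- A+D: length 15, value 50
- C+D: length 17, value 58
Minimum length: 15 cm.

15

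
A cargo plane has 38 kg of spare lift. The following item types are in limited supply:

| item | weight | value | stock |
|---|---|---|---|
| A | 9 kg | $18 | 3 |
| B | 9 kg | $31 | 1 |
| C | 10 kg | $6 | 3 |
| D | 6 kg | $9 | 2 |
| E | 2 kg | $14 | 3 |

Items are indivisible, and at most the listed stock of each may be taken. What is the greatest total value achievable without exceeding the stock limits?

$109

Best selections within weight 38 and stock limits:
- 2×A + 1×B + 3×E: weight 33, value 109
- 1×A + 1×B + 2×D + 3×E: weight 36, value 109
Best: $109.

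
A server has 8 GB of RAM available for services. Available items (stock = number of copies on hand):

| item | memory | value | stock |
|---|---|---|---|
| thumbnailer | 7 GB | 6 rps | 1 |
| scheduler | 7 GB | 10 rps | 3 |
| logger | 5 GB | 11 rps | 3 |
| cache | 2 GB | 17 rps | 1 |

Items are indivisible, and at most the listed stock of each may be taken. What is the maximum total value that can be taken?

28 rps

Top feasible selections:
- 1×logger + 1×cache: memory 7, value 28
- 1×cache: memory 2, value 17
- 1×logger: memory 5, value 11
Best: 28 rps.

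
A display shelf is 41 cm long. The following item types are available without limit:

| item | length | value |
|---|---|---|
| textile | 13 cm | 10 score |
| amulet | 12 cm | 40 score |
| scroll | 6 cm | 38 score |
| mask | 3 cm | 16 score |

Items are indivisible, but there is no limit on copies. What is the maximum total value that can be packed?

Best value-per-unit is scroll at 38/6; filling with it alone gives 6×38 = 228.
Optimal mix: 6×scroll + 1×mask → length 39, value 244.

244 score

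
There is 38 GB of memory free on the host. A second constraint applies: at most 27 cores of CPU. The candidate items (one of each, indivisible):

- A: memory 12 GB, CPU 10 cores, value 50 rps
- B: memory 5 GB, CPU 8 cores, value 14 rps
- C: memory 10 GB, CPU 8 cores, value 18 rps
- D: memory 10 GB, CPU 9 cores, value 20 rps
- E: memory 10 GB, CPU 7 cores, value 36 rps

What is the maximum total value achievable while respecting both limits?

106 rps

Feasible sets respecting both limits:
- A+D+E: memory 32, CPU 26, value 106
- A+C+E: memory 32, CPU 25, value 104
- A+B+E: memory 27, CPU 25, value 100
- A+C+D: memory 32, CPU 27, value 88
Best: 106 rps.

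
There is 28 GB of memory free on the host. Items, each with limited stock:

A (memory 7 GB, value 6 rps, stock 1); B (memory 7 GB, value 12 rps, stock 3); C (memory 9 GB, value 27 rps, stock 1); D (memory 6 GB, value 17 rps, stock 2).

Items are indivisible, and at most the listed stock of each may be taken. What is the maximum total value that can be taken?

Best selections within memory 28 and stock limits:
- 1×B + 1×C + 2×D: memory 28, value 73
- 1×A + 1×C + 2×D: memory 28, value 67
- 1×C + 2×D: memory 21, value 61
- 2×B + 2×D: memory 26, value 58
Best: 73 rps.

73 rps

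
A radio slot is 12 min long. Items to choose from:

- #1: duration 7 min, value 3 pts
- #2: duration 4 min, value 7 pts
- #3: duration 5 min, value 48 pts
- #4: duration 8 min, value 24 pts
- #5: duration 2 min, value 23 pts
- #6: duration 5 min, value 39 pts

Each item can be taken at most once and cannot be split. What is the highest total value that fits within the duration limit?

110 pts

Check high-value combinations within 12 min:
- #3+#5+#6: duration 5+2+5=12, value 48+23+39=110
- #3+#6: duration 5+5=10, value 48+39=87
- #2+#3+#5: duration 4+5+2=11, value 7+48+23=78
- #3+#5: duration 5+2=7, value 48+23=71
- #2+#5+#6: duration 4+2+5=11, value 7+23+39=69
Best: 110 pts.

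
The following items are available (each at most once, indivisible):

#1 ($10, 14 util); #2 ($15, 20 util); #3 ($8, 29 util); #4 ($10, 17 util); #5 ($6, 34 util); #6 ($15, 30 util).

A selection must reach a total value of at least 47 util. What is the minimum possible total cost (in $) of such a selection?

Subsets with value ≥ 47, sorted by total cost:
- #3+#5: cost 14, value 63
- #4+#5: cost 16, value 51
Minimum cost: 14 $.

14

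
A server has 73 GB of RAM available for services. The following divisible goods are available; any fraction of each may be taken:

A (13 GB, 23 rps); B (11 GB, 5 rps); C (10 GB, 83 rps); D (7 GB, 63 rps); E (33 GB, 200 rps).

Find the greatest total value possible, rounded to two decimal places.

373.55

Take in order of value per unit:
- D (63/7 per unit): all 7 → value 63, running total 63.00
- C (83/10 per unit): all 10 → value 83, running total 146.00
- E (200/33 per unit): all 33 → value 200, running total 346.00
- A (23/13 per unit): all 13 → value 23, running total 369.00
- B (5/11 per unit): 10 of 11 → value 10×5/11 = 4.5455, running total 373.55
Total 373.55.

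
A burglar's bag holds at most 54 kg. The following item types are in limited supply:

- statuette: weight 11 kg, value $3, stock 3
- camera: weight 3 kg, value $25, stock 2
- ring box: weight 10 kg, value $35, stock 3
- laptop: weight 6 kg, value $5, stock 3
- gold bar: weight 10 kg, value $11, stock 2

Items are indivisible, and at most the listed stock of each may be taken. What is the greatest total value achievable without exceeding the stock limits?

Top feasible selections:
- 2×camera + 3×ring box + 1×laptop + 1×gold bar: weight 52, value 171
- 2×camera + 3×ring box + 3×laptop: weight 54, value 170
Best: $171.

$171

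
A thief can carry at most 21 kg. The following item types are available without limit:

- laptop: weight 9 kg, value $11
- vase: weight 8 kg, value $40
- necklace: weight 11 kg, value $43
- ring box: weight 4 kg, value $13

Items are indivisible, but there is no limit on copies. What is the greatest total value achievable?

$93

Best value-per-unit is vase at 40/8; filling with it alone gives 2×40 = 80.
Optimal mix: 2×vase + 1×ring box → weight 20, value 93.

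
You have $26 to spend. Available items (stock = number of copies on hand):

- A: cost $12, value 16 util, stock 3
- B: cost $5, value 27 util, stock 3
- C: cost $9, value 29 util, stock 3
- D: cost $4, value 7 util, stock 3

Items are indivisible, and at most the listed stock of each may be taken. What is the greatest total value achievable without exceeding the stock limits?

Best selections within cost 26 and stock limits:
- 3×B + 1×C: cost 24, value 110
- 3×B + 2×D: cost 23, value 95
- 2×B + 1×C + 1×D: cost 23, value 90
- 3×B + 1×D: cost 19, value 88
Best: 110 util.

110 util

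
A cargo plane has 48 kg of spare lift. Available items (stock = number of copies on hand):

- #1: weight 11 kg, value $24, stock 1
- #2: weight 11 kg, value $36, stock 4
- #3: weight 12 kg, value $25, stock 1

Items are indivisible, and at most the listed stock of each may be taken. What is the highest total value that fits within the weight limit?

$144

Top feasible selections:
- 4×#2: weight 44, value 144
- 3×#2 + 1×#3: weight 45, value 133
- 1×#1 + 3×#2: weight 44, value 132
- 1×#1 + 2×#2 + 1×#3: weight 45, value 121
Best: $144.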